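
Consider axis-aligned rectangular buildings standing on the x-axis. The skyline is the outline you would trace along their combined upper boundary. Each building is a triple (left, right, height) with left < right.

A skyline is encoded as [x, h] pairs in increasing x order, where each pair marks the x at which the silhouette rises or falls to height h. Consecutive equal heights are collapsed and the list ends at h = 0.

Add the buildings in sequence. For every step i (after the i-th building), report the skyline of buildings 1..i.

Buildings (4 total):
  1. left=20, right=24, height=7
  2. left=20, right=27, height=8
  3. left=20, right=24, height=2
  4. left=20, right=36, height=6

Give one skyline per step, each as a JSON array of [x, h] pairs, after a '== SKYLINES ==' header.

== SKYLINES ==
[[20,7],[24,0]]
[[20,8],[27,0]]
[[20,8],[27,0]]
[[20,8],[27,6],[36,0]]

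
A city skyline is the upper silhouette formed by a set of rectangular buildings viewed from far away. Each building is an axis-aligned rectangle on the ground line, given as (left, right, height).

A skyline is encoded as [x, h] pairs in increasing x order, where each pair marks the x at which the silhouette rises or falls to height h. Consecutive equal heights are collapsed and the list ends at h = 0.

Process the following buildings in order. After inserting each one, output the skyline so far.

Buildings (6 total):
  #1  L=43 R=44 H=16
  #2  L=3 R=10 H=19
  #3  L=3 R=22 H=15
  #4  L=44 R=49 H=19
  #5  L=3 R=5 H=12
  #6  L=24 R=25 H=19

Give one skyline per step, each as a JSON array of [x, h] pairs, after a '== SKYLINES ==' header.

== SKYLINES ==
[[43,16],[44,0]]
[[3,19],[10,0],[43,16],[44,0]]
[[3,19],[10,15],[22,0],[43,16],[44,0]]
[[3,19],[10,15],[22,0],[43,16],[44,19],[49,0]]
[[3,19],[10,15],[22,0],[43,16],[44,19],[49,0]]
[[3,19],[10,15],[22,0],[24,19],[25,0],[43,16],[44,19],[49,0]]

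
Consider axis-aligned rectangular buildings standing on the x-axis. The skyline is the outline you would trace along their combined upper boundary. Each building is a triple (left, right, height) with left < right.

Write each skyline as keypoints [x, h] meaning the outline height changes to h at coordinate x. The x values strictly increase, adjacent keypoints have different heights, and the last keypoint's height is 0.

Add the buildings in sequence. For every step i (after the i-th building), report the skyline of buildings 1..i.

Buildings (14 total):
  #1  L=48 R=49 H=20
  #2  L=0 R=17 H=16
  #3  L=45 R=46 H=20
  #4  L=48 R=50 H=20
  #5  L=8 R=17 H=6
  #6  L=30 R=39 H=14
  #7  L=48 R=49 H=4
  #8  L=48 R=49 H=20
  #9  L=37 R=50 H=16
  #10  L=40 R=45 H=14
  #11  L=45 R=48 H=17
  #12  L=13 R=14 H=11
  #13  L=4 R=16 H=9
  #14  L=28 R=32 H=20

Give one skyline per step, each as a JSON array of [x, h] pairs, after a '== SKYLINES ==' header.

== SKYLINES ==
[[48,20],[49,0]]
[[0,16],[17,0],[48,20],[49,0]]
[[0,16],[17,0],[45,20],[46,0],[48,20],[49,0]]
[[0,16],[17,0],[45,20],[46,0],[48,20],[50,0]]
[[0,16],[17,0],[45,20],[46,0],[48,20],[50,0]]
[[0,16],[17,0],[30,14],[39,0],[45,20],[46,0],[48,20],[50,0]]
[[0,16],[17,0],[30,14],[39,0],[45,20],[46,0],[48,20],[50,0]]
[[0,16],[17,0],[30,14],[39,0],[45,20],[46,0],[48,20],[50,0]]
[[0,16],[17,0],[30,14],[37,16],[45,20],[46,16],[48,20],[50,0]]
[[0,16],[17,0],[30,14],[37,16],[45,20],[46,16],[48,20],[50,0]]
[[0,16],[17,0],[30,14],[37,16],[45,20],[46,17],[48,20],[50,0]]
[[0,16],[17,0],[30,14],[37,16],[45,20],[46,17],[48,20],[50,0]]
[[0,16],[17,0],[30,14],[37,16],[45,20],[46,17],[48,20],[50,0]]
[[0,16],[17,0],[28,20],[32,14],[37,16],[45,20],[46,17],[48,20],[50,0]]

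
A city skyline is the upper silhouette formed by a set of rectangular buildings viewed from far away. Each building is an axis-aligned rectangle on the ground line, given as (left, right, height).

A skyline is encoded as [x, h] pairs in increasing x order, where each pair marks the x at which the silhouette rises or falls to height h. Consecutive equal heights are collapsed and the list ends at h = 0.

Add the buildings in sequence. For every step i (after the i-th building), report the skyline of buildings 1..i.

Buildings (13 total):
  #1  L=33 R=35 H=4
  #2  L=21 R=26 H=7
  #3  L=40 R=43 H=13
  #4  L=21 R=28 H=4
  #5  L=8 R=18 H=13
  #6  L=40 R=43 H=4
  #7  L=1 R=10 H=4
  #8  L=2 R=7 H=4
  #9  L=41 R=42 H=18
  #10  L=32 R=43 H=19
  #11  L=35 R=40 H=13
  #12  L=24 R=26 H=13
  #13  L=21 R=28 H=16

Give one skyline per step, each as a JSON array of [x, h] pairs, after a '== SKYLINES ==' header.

== SKYLINES ==
[[33,4],[35,0]]
[[21,7],[26,0],[33,4],[35,0]]
[[21,7],[26,0],[33,4],[35,0],[40,13],[43,0]]
[[21,7],[26,4],[28,0],[33,4],[35,0],[40,13],[43,0]]
[[8,13],[18,0],[21,7],[26,4],[28,0],[33,4],[35,0],[40,13],[43,0]]
[[8,13],[18,0],[21,7],[26,4],[28,0],[33,4],[35,0],[40,13],[43,0]]
[[1,4],[8,13],[18,0],[21,7],[26,4],[28,0],[33,4],[35,0],[40,13],[43,0]]
[[1,4],[8,13],[18,0],[21,7],[26,4],[28,0],[33,4],[35,0],[40,13],[43,0]]
[[1,4],[8,13],[18,0],[21,7],[26,4],[28,0],[33,4],[35,0],[40,13],[41,18],[42,13],[43,0]]
[[1,4],[8,13],[18,0],[21,7],[26,4],[28,0],[32,19],[43,0]]
[[1,4],[8,13],[18,0],[21,7],[26,4],[28,0],[32,19],[43,0]]
[[1,4],[8,13],[18,0],[21,7],[24,13],[26,4],[28,0],[32,19],[43,0]]
[[1,4],[8,13],[18,0],[21,16],[28,0],[32,19],[43,0]]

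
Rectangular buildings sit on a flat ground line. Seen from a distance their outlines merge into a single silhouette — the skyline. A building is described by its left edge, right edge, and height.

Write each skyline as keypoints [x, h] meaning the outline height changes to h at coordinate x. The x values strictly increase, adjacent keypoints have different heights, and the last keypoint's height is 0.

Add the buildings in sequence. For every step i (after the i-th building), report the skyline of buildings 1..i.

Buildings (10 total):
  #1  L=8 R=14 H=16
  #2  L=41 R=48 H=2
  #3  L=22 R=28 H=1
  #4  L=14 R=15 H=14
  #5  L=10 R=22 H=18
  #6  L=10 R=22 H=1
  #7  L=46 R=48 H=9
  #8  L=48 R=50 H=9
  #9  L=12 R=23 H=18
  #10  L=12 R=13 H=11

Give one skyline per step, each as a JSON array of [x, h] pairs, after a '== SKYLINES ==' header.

== SKYLINES ==
[[8,16],[14,0]]
[[8,16],[14,0],[41,2],[48,0]]
[[8,16],[14,0],[22,1],[28,0],[41,2],[48,0]]
[[8,16],[14,14],[15,0],[22,1],[28,0],[41,2],[48,0]]
[[8,16],[10,18],[22,1],[28,0],[41,2],[48,0]]
[[8,16],[10,18],[22,1],[28,0],[41,2],[48,0]]
[[8,16],[10,18],[22,1],[28,0],[41,2],[46,9],[48,0]]
[[8,16],[10,18],[22,1],[28,0],[41,2],[46,9],[50,0]]
[[8,16],[10,18],[23,1],[28,0],[41,2],[46,9],[50,0]]
[[8,16],[10,18],[23,1],[28,0],[41,2],[46,9],[50,0]]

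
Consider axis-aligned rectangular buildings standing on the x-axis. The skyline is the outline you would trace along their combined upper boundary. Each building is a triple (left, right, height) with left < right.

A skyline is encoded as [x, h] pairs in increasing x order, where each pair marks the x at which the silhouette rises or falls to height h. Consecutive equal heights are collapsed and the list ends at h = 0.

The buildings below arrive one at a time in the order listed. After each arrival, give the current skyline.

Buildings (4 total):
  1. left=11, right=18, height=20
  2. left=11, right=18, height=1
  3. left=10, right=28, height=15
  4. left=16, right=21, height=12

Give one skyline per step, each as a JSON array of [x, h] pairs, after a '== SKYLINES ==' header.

== SKYLINES ==
[[11,20],[18,0]]
[[11,20],[18,0]]
[[10,15],[11,20],[18,15],[28,0]]
[[10,15],[11,20],[18,15],[28,0]]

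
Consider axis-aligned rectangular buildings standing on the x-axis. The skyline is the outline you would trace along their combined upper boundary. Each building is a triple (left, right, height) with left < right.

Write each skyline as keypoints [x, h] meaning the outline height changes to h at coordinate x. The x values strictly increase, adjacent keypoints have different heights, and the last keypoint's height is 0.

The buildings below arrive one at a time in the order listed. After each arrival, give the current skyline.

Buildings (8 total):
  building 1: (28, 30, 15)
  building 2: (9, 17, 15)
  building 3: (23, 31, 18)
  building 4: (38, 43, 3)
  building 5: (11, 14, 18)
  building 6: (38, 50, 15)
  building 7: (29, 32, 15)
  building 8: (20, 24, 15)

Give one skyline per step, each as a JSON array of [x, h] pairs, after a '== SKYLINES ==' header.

== SKYLINES ==
[[28,15],[30,0]]
[[9,15],[17,0],[28,15],[30,0]]
[[9,15],[17,0],[23,18],[31,0]]
[[9,15],[17,0],[23,18],[31,0],[38,3],[43,0]]
[[9,15],[11,18],[14,15],[17,0],[23,18],[31,0],[38,3],[43,0]]
[[9,15],[11,18],[14,15],[17,0],[23,18],[31,0],[38,15],[50,0]]
[[9,15],[11,18],[14,15],[17,0],[23,18],[31,15],[32,0],[38,15],[50,0]]
[[9,15],[11,18],[14,15],[17,0],[20,15],[23,18],[31,15],[32,0],[38,15],[50,0]]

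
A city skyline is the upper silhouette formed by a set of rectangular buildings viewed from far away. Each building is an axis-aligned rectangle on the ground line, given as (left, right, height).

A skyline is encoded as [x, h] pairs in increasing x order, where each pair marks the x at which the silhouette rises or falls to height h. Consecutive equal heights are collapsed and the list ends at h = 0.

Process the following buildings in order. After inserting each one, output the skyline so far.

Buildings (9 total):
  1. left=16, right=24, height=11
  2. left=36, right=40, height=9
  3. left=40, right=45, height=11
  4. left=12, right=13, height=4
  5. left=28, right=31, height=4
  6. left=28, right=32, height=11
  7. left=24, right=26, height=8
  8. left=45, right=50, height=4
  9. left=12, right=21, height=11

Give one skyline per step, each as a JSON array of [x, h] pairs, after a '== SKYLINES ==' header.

== SKYLINES ==
[[16,11],[24,0]]
[[16,11],[24,0],[36,9],[40,0]]
[[16,11],[24,0],[36,9],[40,11],[45,0]]
[[12,4],[13,0],[16,11],[24,0],[36,9],[40,11],[45,0]]
[[12,4],[13,0],[16,11],[24,0],[28,4],[31,0],[36,9],[40,11],[45,0]]
[[12,4],[13,0],[16,11],[24,0],[28,11],[32,0],[36,9],[40,11],[45,0]]
[[12,4],[13,0],[16,11],[24,8],[26,0],[28,11],[32,0],[36,9],[40,11],[45,0]]
[[12,4],[13,0],[16,11],[24,8],[26,0],[28,11],[32,0],[36,9],[40,11],[45,4],[50,0]]
[[12,11],[24,8],[26,0],[28,11],[32,0],[36,9],[40,11],[45,4],[50,0]]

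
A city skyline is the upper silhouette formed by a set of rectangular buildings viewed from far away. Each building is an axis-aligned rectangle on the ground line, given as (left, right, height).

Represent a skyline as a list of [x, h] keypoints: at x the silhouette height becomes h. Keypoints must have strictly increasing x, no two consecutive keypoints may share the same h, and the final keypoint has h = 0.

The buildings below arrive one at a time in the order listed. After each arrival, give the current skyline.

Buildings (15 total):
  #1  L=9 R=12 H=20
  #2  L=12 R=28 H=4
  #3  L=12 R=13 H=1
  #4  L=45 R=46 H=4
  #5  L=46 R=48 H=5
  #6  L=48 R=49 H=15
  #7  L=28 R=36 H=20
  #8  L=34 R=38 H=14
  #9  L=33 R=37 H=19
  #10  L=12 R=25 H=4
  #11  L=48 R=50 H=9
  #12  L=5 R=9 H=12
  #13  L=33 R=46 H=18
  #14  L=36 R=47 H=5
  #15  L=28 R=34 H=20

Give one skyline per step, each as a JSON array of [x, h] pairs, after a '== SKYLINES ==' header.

== SKYLINES ==
[[9,20],[12,0]]
[[9,20],[12,4],[28,0]]
[[9,20],[12,4],[28,0]]
[[9,20],[12,4],[28,0],[45,4],[46,0]]
[[9,20],[12,4],[28,0],[45,4],[46,5],[48,0]]
[[9,20],[12,4],[28,0],[45,4],[46,5],[48,15],[49,0]]
[[9,20],[12,4],[28,20],[36,0],[45,4],[46,5],[48,15],[49,0]]
[[9,20],[12,4],[28,20],[36,14],[38,0],[45,4],[46,5],[48,15],[49,0]]
[[9,20],[12,4],[28,20],[36,19],[37,14],[38,0],[45,4],[46,5],[48,15],[49,0]]
[[9,20],[12,4],[28,20],[36,19],[37,14],[38,0],[45,4],[46,5],[48,15],[49,0]]
[[9,20],[12,4],[28,20],[36,19],[37,14],[38,0],[45,4],[46,5],[48,15],[49,9],[50,0]]
[[5,12],[9,20],[12,4],[28,20],[36,19],[37,14],[38,0],[45,4],[46,5],[48,15],[49,9],[50,0]]
[[5,12],[9,20],[12,4],[28,20],[36,19],[37,18],[46,5],[48,15],[49,9],[50,0]]
[[5,12],[9,20],[12,4],[28,20],[36,19],[37,18],[46,5],[48,15],[49,9],[50,0]]
[[5,12],[9,20],[12,4],[28,20],[36,19],[37,18],[46,5],[48,15],[49,9],[50,0]]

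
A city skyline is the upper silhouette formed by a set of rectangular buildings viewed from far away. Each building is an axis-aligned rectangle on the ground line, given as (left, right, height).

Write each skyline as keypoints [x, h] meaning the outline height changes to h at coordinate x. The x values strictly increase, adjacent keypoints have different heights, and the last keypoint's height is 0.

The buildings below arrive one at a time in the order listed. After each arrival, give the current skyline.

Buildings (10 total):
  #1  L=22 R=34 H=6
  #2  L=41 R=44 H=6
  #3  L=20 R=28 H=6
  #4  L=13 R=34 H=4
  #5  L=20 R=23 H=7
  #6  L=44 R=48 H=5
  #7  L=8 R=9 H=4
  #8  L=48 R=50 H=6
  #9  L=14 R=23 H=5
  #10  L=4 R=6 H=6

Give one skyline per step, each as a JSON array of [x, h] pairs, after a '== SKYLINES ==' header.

== SKYLINES ==
[[22,6],[34,0]]
[[22,6],[34,0],[41,6],[44,0]]
[[20,6],[34,0],[41,6],[44,0]]
[[13,4],[20,6],[34,0],[41,6],[44,0]]
[[13,4],[20,7],[23,6],[34,0],[41,6],[44,0]]
[[13,4],[20,7],[23,6],[34,0],[41,6],[44,5],[48,0]]
[[8,4],[9,0],[13,4],[20,7],[23,6],[34,0],[41,6],[44,5],[48,0]]
[[8,4],[9,0],[13,4],[20,7],[23,6],[34,0],[41,6],[44,5],[48,6],[50,0]]
[[8,4],[9,0],[13,4],[14,5],[20,7],[23,6],[34,0],[41,6],[44,5],[48,6],[50,0]]
[[4,6],[6,0],[8,4],[9,0],[13,4],[14,5],[20,7],[23,6],[34,0],[41,6],[44,5],[48,6],[50,0]]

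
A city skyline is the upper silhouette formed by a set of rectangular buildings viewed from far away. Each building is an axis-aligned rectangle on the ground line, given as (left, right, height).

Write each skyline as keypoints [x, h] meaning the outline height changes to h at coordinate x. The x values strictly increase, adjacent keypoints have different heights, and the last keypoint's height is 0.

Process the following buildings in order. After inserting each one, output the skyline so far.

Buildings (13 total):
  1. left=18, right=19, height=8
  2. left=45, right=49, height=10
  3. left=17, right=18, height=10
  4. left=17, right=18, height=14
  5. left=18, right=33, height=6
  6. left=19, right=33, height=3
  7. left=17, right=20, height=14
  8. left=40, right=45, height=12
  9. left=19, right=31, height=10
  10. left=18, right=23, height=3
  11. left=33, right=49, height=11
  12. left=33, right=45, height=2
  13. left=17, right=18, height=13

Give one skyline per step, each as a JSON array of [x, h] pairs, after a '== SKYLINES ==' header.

== SKYLINES ==
[[18,8],[19,0]]
[[18,8],[19,0],[45,10],[49,0]]
[[17,10],[18,8],[19,0],[45,10],[49,0]]
[[17,14],[18,8],[19,0],[45,10],[49,0]]
[[17,14],[18,8],[19,6],[33,0],[45,10],[49,0]]
[[17,14],[18,8],[19,6],[33,0],[45,10],[49,0]]
[[17,14],[20,6],[33,0],[45,10],[49,0]]
[[17,14],[20,6],[33,0],[40,12],[45,10],[49,0]]
[[17,14],[20,10],[31,6],[33,0],[40,12],[45,10],[49,0]]
[[17,14],[20,10],[31,6],[33,0],[40,12],[45,10],[49,0]]
[[17,14],[20,10],[31,6],[33,11],[40,12],[45,11],[49,0]]
[[17,14],[20,10],[31,6],[33,11],[40,12],[45,11],[49,0]]
[[17,14],[20,10],[31,6],[33,11],[40,12],[45,11],[49,0]]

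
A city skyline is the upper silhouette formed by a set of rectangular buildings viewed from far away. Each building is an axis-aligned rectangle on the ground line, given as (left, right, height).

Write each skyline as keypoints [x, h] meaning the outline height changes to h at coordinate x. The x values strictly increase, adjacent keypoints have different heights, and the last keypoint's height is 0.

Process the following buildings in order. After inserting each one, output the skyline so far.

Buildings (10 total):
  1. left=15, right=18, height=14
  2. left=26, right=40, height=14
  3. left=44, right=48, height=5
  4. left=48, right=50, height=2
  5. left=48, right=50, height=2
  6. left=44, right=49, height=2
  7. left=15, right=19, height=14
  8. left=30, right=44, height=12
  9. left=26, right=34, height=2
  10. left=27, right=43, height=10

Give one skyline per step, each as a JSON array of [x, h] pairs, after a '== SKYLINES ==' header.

== SKYLINES ==
[[15,14],[18,0]]
[[15,14],[18,0],[26,14],[40,0]]
[[15,14],[18,0],[26,14],[40,0],[44,5],[48,0]]
[[15,14],[18,0],[26,14],[40,0],[44,5],[48,2],[50,0]]
[[15,14],[18,0],[26,14],[40,0],[44,5],[48,2],[50,0]]
[[15,14],[18,0],[26,14],[40,0],[44,5],[48,2],[50,0]]
[[15,14],[19,0],[26,14],[40,0],[44,5],[48,2],[50,0]]
[[15,14],[19,0],[26,14],[40,12],[44,5],[48,2],[50,0]]
[[15,14],[19,0],[26,14],[40,12],[44,5],[48,2],[50,0]]
[[15,14],[19,0],[26,14],[40,12],[44,5],[48,2],[50,0]]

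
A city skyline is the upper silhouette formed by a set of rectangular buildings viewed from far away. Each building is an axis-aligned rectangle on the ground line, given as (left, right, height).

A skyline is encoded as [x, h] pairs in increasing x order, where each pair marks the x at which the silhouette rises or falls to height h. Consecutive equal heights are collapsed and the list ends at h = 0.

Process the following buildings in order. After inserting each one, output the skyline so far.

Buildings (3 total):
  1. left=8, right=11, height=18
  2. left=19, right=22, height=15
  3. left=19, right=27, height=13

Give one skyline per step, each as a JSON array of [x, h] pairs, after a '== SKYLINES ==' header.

== SKYLINES ==
[[8,18],[11,0]]
[[8,18],[11,0],[19,15],[22,0]]
[[8,18],[11,0],[19,15],[22,13],[27,0]]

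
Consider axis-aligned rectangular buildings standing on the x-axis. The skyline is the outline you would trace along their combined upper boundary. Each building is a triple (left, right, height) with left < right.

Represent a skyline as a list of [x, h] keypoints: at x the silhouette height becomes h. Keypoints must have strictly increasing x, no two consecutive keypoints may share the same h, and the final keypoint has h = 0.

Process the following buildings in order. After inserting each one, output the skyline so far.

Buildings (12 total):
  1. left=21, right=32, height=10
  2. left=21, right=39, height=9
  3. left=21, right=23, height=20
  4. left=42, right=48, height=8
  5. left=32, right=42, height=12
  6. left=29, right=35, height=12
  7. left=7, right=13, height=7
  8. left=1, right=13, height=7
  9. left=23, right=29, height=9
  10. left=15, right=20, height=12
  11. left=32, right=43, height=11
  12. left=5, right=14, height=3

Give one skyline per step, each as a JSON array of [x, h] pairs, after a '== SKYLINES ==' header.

== SKYLINES ==
[[21,10],[32,0]]
[[21,10],[32,9],[39,0]]
[[21,20],[23,10],[32,9],[39,0]]
[[21,20],[23,10],[32,9],[39,0],[42,8],[48,0]]
[[21,20],[23,10],[32,12],[42,8],[48,0]]
[[21,20],[23,10],[29,12],[42,8],[48,0]]
[[7,7],[13,0],[21,20],[23,10],[29,12],[42,8],[48,0]]
[[1,7],[13,0],[21,20],[23,10],[29,12],[42,8],[48,0]]
[[1,7],[13,0],[21,20],[23,10],[29,12],[42,8],[48,0]]
[[1,7],[13,0],[15,12],[20,0],[21,20],[23,10],[29,12],[42,8],[48,0]]
[[1,7],[13,0],[15,12],[20,0],[21,20],[23,10],[29,12],[42,11],[43,8],[48,0]]
[[1,7],[13,3],[14,0],[15,12],[20,0],[21,20],[23,10],[29,12],[42,11],[43,8],[48,0]]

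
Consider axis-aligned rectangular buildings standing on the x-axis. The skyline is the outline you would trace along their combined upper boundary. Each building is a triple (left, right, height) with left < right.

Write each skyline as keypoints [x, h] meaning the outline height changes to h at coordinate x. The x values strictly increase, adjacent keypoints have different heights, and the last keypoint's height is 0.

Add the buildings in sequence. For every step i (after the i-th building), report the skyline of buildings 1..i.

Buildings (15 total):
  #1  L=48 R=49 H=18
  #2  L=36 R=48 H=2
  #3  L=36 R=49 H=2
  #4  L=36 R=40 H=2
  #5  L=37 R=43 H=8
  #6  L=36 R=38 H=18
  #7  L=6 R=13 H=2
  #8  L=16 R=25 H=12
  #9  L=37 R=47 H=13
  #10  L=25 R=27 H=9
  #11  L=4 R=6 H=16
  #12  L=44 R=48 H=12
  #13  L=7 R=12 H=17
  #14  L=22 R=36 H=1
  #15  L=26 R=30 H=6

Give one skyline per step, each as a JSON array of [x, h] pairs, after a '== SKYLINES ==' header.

== SKYLINES ==
[[48,18],[49,0]]
[[36,2],[48,18],[49,0]]
[[36,2],[48,18],[49,0]]
[[36,2],[48,18],[49,0]]
[[36,2],[37,8],[43,2],[48,18],[49,0]]
[[36,18],[38,8],[43,2],[48,18],[49,0]]
[[6,2],[13,0],[36,18],[38,8],[43,2],[48,18],[49,0]]
[[6,2],[13,0],[16,12],[25,0],[36,18],[38,8],[43,2],[48,18],[49,0]]
[[6,2],[13,0],[16,12],[25,0],[36,18],[38,13],[47,2],[48,18],[49,0]]
[[6,2],[13,0],[16,12],[25,9],[27,0],[36,18],[38,13],[47,2],[48,18],[49,0]]
[[4,16],[6,2],[13,0],[16,12],[25,9],[27,0],[36,18],[38,13],[47,2],[48,18],[49,0]]
[[4,16],[6,2],[13,0],[16,12],[25,9],[27,0],[36,18],[38,13],[47,12],[48,18],[49,0]]
[[4,16],[6,2],[7,17],[12,2],[13,0],[16,12],[25,9],[27,0],[36,18],[38,13],[47,12],[48,18],[49,0]]
[[4,16],[6,2],[7,17],[12,2],[13,0],[16,12],[25,9],[27,1],[36,18],[38,13],[47,12],[48,18],[49,0]]
[[4,16],[6,2],[7,17],[12,2],[13,0],[16,12],[25,9],[27,6],[30,1],[36,18],[38,13],[47,12],[48,18],[49,0]]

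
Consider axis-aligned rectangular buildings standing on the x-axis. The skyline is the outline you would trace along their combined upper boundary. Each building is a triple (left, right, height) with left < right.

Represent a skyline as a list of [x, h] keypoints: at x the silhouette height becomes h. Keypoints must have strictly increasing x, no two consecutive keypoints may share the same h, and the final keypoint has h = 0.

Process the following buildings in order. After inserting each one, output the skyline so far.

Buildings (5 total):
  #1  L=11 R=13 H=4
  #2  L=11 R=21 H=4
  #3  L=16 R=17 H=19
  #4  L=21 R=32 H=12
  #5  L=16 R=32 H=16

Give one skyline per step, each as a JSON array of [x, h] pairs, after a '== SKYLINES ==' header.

== SKYLINES ==
[[11,4],[13,0]]
[[11,4],[21,0]]
[[11,4],[16,19],[17,4],[21,0]]
[[11,4],[16,19],[17,4],[21,12],[32,0]]
[[11,4],[16,19],[17,16],[32,0]]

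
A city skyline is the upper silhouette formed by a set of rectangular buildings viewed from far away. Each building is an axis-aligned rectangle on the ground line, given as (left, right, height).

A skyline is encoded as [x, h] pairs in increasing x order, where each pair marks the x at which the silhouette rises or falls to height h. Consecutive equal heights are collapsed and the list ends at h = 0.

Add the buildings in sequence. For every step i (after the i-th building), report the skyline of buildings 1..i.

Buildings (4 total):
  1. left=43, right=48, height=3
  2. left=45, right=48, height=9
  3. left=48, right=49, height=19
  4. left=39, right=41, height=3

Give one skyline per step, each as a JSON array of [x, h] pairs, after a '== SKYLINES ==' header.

== SKYLINES ==
[[43,3],[48,0]]
[[43,3],[45,9],[48,0]]
[[43,3],[45,9],[48,19],[49,0]]
[[39,3],[41,0],[43,3],[45,9],[48,19],[49,0]]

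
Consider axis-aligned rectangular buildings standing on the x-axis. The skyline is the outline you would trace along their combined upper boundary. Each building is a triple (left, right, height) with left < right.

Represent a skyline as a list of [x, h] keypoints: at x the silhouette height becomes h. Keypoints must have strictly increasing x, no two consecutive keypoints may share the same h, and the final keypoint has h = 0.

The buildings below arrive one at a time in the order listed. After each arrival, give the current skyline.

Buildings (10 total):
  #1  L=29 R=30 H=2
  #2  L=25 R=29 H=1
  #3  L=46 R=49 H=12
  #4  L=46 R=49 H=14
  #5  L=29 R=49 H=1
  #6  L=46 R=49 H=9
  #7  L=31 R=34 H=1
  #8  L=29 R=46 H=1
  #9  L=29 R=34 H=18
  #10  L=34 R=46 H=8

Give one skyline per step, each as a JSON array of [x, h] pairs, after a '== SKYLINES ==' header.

== SKYLINES ==
[[29,2],[30,0]]
[[25,1],[29,2],[30,0]]
[[25,1],[29,2],[30,0],[46,12],[49,0]]
[[25,1],[29,2],[30,0],[46,14],[49,0]]
[[25,1],[29,2],[30,1],[46,14],[49,0]]
[[25,1],[29,2],[30,1],[46,14],[49,0]]
[[25,1],[29,2],[30,1],[46,14],[49,0]]
[[25,1],[29,2],[30,1],[46,14],[49,0]]
[[25,1],[29,18],[34,1],[46,14],[49,0]]
[[25,1],[29,18],[34,8],[46,14],[49,0]]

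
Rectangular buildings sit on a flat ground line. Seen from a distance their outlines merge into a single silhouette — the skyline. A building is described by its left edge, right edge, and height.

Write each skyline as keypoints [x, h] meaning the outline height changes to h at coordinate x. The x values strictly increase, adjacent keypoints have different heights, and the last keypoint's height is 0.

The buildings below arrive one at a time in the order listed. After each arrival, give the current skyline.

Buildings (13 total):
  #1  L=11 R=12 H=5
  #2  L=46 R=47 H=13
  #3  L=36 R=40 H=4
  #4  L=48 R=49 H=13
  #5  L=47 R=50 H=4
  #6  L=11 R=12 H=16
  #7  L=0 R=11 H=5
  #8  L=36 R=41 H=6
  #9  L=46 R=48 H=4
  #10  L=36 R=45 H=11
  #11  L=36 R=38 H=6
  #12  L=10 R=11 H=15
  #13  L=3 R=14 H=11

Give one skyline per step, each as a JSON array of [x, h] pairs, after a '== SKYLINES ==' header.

== SKYLINES ==
[[11,5],[12,0]]
[[11,5],[12,0],[46,13],[47,0]]
[[11,5],[12,0],[36,4],[40,0],[46,13],[47,0]]
[[11,5],[12,0],[36,4],[40,0],[46,13],[47,0],[48,13],[49,0]]
[[11,5],[12,0],[36,4],[40,0],[46,13],[47,4],[48,13],[49,4],[50,0]]
[[11,16],[12,0],[36,4],[40,0],[46,13],[47,4],[48,13],[49,4],[50,0]]
[[0,5],[11,16],[12,0],[36,4],[40,0],[46,13],[47,4],[48,13],[49,4],[50,0]]
[[0,5],[11,16],[12,0],[36,6],[41,0],[46,13],[47,4],[48,13],[49,4],[50,0]]
[[0,5],[11,16],[12,0],[36,6],[41,0],[46,13],[47,4],[48,13],[49,4],[50,0]]
[[0,5],[11,16],[12,0],[36,11],[45,0],[46,13],[47,4],[48,13],[49,4],[50,0]]
[[0,5],[11,16],[12,0],[36,11],[45,0],[46,13],[47,4],[48,13],[49,4],[50,0]]
[[0,5],[10,15],[11,16],[12,0],[36,11],[45,0],[46,13],[47,4],[48,13],[49,4],[50,0]]
[[0,5],[3,11],[10,15],[11,16],[12,11],[14,0],[36,11],[45,0],[46,13],[47,4],[48,13],[49,4],[50,0]]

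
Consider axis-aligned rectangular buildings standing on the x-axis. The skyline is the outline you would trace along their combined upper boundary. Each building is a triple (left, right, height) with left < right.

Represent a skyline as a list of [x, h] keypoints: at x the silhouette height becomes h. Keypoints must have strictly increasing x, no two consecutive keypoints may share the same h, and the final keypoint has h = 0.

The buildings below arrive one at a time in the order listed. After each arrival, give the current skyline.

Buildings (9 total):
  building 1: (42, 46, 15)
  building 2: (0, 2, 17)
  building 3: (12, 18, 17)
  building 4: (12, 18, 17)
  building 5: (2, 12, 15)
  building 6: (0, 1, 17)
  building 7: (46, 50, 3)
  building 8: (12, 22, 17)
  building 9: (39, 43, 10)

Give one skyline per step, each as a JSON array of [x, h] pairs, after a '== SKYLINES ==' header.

== SKYLINES ==
[[42,15],[46,0]]
[[0,17],[2,0],[42,15],[46,0]]
[[0,17],[2,0],[12,17],[18,0],[42,15],[46,0]]
[[0,17],[2,0],[12,17],[18,0],[42,15],[46,0]]
[[0,17],[2,15],[12,17],[18,0],[42,15],[46,0]]
[[0,17],[2,15],[12,17],[18,0],[42,15],[46,0]]
[[0,17],[2,15],[12,17],[18,0],[42,15],[46,3],[50,0]]
[[0,17],[2,15],[12,17],[22,0],[42,15],[46,3],[50,0]]
[[0,17],[2,15],[12,17],[22,0],[39,10],[42,15],[46,3],[50,0]]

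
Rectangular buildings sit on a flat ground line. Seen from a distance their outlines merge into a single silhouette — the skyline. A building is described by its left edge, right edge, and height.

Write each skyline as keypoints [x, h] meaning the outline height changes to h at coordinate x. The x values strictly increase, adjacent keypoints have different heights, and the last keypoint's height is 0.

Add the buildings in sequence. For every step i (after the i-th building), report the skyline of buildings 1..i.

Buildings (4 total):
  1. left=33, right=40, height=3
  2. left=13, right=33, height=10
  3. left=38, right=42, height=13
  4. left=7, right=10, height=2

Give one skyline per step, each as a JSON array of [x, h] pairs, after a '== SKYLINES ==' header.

== SKYLINES ==
[[33,3],[40,0]]
[[13,10],[33,3],[40,0]]
[[13,10],[33,3],[38,13],[42,0]]
[[7,2],[10,0],[13,10],[33,3],[38,13],[42,0]]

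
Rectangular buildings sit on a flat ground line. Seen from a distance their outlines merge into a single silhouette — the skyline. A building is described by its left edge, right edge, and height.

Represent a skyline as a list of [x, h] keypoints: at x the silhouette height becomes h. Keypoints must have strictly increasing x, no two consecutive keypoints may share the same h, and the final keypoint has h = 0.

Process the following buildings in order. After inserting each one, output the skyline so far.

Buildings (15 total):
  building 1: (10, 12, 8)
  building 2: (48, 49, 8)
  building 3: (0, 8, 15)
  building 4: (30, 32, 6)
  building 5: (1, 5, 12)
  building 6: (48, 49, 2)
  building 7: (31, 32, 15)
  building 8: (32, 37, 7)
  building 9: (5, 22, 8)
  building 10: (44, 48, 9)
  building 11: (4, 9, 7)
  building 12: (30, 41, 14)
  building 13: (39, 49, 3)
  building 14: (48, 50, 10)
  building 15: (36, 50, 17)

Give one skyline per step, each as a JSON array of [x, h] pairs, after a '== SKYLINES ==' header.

== SKYLINES ==
[[10,8],[12,0]]
[[10,8],[12,0],[48,8],[49,0]]
[[0,15],[8,0],[10,8],[12,0],[48,8],[49,0]]
[[0,15],[8,0],[10,8],[12,0],[30,6],[32,0],[48,8],[49,0]]
[[0,15],[8,0],[10,8],[12,0],[30,6],[32,0],[48,8],[49,0]]
[[0,15],[8,0],[10,8],[12,0],[30,6],[32,0],[48,8],[49,0]]
[[0,15],[8,0],[10,8],[12,0],[30,6],[31,15],[32,0],[48,8],[49,0]]
[[0,15],[8,0],[10,8],[12,0],[30,6],[31,15],[32,7],[37,0],[48,8],[49,0]]
[[0,15],[8,8],[22,0],[30,6],[31,15],[32,7],[37,0],[48,8],[49,0]]
[[0,15],[8,8],[22,0],[30,6],[31,15],[32,7],[37,0],[44,9],[48,8],[49,0]]
[[0,15],[8,8],[22,0],[30,6],[31,15],[32,7],[37,0],[44,9],[48,8],[49,0]]
[[0,15],[8,8],[22,0],[30,14],[31,15],[32,14],[41,0],[44,9],[48,8],[49,0]]
[[0,15],[8,8],[22,0],[30,14],[31,15],[32,14],[41,3],[44,9],[48,8],[49,0]]
[[0,15],[8,8],[22,0],[30,14],[31,15],[32,14],[41,3],[44,9],[48,10],[50,0]]
[[0,15],[8,8],[22,0],[30,14],[31,15],[32,14],[36,17],[50,0]]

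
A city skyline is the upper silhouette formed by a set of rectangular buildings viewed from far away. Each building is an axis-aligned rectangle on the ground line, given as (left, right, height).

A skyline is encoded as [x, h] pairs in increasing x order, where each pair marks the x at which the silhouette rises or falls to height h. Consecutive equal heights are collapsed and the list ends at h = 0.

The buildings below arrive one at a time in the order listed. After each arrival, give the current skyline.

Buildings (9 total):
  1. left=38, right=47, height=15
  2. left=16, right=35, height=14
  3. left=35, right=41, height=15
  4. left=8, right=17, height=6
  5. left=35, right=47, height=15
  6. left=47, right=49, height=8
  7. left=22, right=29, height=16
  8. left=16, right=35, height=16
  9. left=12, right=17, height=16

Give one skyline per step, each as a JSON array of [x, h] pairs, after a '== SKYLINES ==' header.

== SKYLINES ==
[[38,15],[47,0]]
[[16,14],[35,0],[38,15],[47,0]]
[[16,14],[35,15],[47,0]]
[[8,6],[16,14],[35,15],[47,0]]
[[8,6],[16,14],[35,15],[47,0]]
[[8,6],[16,14],[35,15],[47,8],[49,0]]
[[8,6],[16,14],[22,16],[29,14],[35,15],[47,8],[49,0]]
[[8,6],[16,16],[35,15],[47,8],[49,0]]
[[8,6],[12,16],[35,15],[47,8],[49,0]]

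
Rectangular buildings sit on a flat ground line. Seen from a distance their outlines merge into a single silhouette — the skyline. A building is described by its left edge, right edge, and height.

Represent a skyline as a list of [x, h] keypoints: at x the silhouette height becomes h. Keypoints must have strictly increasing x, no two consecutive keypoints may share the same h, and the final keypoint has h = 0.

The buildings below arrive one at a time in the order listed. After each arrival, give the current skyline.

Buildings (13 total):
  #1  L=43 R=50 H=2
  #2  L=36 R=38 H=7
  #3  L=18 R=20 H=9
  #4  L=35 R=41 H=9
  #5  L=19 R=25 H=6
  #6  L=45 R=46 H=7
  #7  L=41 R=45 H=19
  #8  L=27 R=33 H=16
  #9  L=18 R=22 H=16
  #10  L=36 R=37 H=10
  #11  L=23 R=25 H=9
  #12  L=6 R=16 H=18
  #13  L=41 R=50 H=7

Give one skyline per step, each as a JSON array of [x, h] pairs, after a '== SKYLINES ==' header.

== SKYLINES ==
[[43,2],[50,0]]
[[36,7],[38,0],[43,2],[50,0]]
[[18,9],[20,0],[36,7],[38,0],[43,2],[50,0]]
[[18,9],[20,0],[35,9],[41,0],[43,2],[50,0]]
[[18,9],[20,6],[25,0],[35,9],[41,0],[43,2],[50,0]]
[[18,9],[20,6],[25,0],[35,9],[41,0],[43,2],[45,7],[46,2],[50,0]]
[[18,9],[20,6],[25,0],[35,9],[41,19],[45,7],[46,2],[50,0]]
[[18,9],[20,6],[25,0],[27,16],[33,0],[35,9],[41,19],[45,7],[46,2],[50,0]]
[[18,16],[22,6],[25,0],[27,16],[33,0],[35,9],[41,19],[45,7],[46,2],[50,0]]
[[18,16],[22,6],[25,0],[27,16],[33,0],[35,9],[36,10],[37,9],[41,19],[45,7],[46,2],[50,0]]
[[18,16],[22,6],[23,9],[25,0],[27,16],[33,0],[35,9],[36,10],[37,9],[41,19],[45,7],[46,2],[50,0]]
[[6,18],[16,0],[18,16],[22,6],[23,9],[25,0],[27,16],[33,0],[35,9],[36,10],[37,9],[41,19],[45,7],[46,2],[50,0]]
[[6,18],[16,0],[18,16],[22,6],[23,9],[25,0],[27,16],[33,0],[35,9],[36,10],[37,9],[41,19],[45,7],[50,0]]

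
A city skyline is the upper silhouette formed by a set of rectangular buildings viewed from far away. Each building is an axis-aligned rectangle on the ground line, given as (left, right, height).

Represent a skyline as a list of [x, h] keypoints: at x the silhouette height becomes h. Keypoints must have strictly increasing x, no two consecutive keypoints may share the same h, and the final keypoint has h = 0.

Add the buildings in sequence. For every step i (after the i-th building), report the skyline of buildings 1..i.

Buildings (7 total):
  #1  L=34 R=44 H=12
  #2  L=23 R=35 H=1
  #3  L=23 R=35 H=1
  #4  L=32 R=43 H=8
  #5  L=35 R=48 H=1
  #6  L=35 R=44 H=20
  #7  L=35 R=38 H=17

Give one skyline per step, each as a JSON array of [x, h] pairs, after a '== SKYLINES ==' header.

== SKYLINES ==
[[34,12],[44,0]]
[[23,1],[34,12],[44,0]]
[[23,1],[34,12],[44,0]]
[[23,1],[32,8],[34,12],[44,0]]
[[23,1],[32,8],[34,12],[44,1],[48,0]]
[[23,1],[32,8],[34,12],[35,20],[44,1],[48,0]]
[[23,1],[32,8],[34,12],[35,20],[44,1],[48,0]]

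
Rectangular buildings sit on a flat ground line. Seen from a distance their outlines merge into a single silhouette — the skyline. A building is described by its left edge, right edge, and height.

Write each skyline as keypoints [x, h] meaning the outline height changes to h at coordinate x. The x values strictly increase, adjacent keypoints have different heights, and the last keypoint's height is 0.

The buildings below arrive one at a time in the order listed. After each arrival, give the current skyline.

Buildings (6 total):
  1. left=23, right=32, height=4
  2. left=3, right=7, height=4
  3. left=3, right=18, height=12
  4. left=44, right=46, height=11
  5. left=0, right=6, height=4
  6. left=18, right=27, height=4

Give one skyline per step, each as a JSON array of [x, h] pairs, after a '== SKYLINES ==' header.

== SKYLINES ==
[[23,4],[32,0]]
[[3,4],[7,0],[23,4],[32,0]]
[[3,12],[18,0],[23,4],[32,0]]
[[3,12],[18,0],[23,4],[32,0],[44,11],[46,0]]
[[0,4],[3,12],[18,0],[23,4],[32,0],[44,11],[46,0]]
[[0,4],[3,12],[18,4],[32,0],[44,11],[46,0]]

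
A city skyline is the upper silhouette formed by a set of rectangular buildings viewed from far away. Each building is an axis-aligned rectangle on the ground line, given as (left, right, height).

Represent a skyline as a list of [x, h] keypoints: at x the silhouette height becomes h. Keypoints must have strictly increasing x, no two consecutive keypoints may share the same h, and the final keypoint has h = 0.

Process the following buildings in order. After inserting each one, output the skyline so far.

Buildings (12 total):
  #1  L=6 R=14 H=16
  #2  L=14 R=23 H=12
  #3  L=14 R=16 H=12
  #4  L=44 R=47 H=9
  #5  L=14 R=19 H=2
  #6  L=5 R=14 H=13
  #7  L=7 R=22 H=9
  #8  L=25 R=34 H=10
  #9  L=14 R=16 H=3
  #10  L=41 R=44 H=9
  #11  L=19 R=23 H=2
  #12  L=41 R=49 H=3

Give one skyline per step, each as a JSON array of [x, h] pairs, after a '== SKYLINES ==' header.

== SKYLINES ==
[[6,16],[14,0]]
[[6,16],[14,12],[23,0]]
[[6,16],[14,12],[23,0]]
[[6,16],[14,12],[23,0],[44,9],[47,0]]
[[6,16],[14,12],[23,0],[44,9],[47,0]]
[[5,13],[6,16],[14,12],[23,0],[44,9],[47,0]]
[[5,13],[6,16],[14,12],[23,0],[44,9],[47,0]]
[[5,13],[6,16],[14,12],[23,0],[25,10],[34,0],[44,9],[47,0]]
[[5,13],[6,16],[14,12],[23,0],[25,10],[34,0],[44,9],[47,0]]
[[5,13],[6,16],[14,12],[23,0],[25,10],[34,0],[41,9],[47,0]]
[[5,13],[6,16],[14,12],[23,0],[25,10],[34,0],[41,9],[47,0]]
[[5,13],[6,16],[14,12],[23,0],[25,10],[34,0],[41,9],[47,3],[49,0]]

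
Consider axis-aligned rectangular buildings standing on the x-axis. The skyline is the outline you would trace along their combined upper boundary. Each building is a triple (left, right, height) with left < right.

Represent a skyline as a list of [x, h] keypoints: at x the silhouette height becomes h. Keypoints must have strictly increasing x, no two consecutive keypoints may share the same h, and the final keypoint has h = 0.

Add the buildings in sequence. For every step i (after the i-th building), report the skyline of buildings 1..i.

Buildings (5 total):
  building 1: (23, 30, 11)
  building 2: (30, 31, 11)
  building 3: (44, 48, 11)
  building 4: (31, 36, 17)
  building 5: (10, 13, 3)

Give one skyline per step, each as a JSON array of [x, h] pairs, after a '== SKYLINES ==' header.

== SKYLINES ==
[[23,11],[30,0]]
[[23,11],[31,0]]
[[23,11],[31,0],[44,11],[48,0]]
[[23,11],[31,17],[36,0],[44,11],[48,0]]
[[10,3],[13,0],[23,11],[31,17],[36,0],[44,11],[48,0]]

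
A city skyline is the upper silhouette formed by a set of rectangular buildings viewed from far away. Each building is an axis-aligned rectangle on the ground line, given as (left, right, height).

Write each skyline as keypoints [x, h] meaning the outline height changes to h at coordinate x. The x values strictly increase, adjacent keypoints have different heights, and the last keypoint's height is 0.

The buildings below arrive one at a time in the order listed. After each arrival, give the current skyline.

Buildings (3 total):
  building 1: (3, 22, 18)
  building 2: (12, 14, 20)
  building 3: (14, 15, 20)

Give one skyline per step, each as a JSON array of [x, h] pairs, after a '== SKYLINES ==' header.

== SKYLINES ==
[[3,18],[22,0]]
[[3,18],[12,20],[14,18],[22,0]]
[[3,18],[12,20],[15,18],[22,0]]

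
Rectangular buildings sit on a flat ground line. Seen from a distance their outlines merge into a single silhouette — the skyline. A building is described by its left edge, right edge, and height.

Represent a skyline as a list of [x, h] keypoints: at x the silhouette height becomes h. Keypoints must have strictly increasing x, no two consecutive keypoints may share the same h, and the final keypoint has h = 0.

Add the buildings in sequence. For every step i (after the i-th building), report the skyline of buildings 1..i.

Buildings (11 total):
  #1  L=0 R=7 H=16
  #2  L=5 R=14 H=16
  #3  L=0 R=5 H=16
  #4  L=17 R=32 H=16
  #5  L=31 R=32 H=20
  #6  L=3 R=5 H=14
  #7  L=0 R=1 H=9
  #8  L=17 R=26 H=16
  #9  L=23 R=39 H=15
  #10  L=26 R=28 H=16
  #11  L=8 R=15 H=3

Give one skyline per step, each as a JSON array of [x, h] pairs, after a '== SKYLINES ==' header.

== SKYLINES ==
[[0,16],[7,0]]
[[0,16],[14,0]]
[[0,16],[14,0]]
[[0,16],[14,0],[17,16],[32,0]]
[[0,16],[14,0],[17,16],[31,20],[32,0]]
[[0,16],[14,0],[17,16],[31,20],[32,0]]
[[0,16],[14,0],[17,16],[31,20],[32,0]]
[[0,16],[14,0],[17,16],[31,20],[32,0]]
[[0,16],[14,0],[17,16],[31,20],[32,15],[39,0]]
[[0,16],[14,0],[17,16],[31,20],[32,15],[39,0]]
[[0,16],[14,3],[15,0],[17,16],[31,20],[32,15],[39,0]]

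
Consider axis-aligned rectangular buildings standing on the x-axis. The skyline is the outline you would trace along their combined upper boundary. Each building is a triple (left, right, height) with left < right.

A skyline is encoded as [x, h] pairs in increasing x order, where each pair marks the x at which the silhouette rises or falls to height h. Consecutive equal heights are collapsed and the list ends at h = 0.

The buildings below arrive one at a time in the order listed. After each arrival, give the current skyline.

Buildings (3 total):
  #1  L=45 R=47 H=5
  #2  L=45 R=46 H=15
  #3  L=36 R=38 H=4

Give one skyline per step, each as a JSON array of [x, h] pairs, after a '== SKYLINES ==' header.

== SKYLINES ==
[[45,5],[47,0]]
[[45,15],[46,5],[47,0]]
[[36,4],[38,0],[45,15],[46,5],[47,0]]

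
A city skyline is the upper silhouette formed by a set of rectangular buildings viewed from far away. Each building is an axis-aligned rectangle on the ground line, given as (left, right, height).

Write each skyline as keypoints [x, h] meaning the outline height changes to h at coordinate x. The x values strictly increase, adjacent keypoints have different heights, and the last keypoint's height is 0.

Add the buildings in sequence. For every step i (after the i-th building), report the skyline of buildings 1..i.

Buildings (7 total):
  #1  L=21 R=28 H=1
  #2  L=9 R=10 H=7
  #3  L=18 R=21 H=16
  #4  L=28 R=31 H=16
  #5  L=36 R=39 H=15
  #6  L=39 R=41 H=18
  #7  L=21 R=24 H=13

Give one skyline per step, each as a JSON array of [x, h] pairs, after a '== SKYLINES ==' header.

== SKYLINES ==
[[21,1],[28,0]]
[[9,7],[10,0],[21,1],[28,0]]
[[9,7],[10,0],[18,16],[21,1],[28,0]]
[[9,7],[10,0],[18,16],[21,1],[28,16],[31,0]]
[[9,7],[10,0],[18,16],[21,1],[28,16],[31,0],[36,15],[39,0]]
[[9,7],[10,0],[18,16],[21,1],[28,16],[31,0],[36,15],[39,18],[41,0]]
[[9,7],[10,0],[18,16],[21,13],[24,1],[28,16],[31,0],[36,15],[39,18],[41,0]]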